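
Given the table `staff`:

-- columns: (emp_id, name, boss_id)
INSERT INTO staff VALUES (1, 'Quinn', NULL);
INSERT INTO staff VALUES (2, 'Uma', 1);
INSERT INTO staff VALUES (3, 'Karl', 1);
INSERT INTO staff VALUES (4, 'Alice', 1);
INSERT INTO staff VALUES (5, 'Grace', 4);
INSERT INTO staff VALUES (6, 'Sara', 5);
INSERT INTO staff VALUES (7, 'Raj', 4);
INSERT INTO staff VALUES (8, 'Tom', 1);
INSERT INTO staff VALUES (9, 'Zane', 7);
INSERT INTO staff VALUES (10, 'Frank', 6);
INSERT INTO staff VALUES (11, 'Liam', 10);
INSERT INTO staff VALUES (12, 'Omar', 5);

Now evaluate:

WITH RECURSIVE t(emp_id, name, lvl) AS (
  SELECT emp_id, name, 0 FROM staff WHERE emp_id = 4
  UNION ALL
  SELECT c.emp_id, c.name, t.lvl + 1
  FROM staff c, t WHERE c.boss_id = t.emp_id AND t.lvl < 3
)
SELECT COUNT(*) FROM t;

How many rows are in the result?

Base: emp_id=4 (Alice) at lvl 0.
Iteration 1: rows with boss_id in {4} -> Grace (id 5, lvl 1), Raj (id 7, lvl 1).
Iteration 2: rows with boss_id in {5,7} -> Sara (id 6, lvl 2), Zane (id 9, lvl 2), Omar (id 12, lvl 2).
Iteration 3: rows with boss_id in {6,9,12} -> Frank (id 10, lvl 3).
Iteration 4: lvl < 3 fails for all current rows; recursion stops.
Total rows emitted: 7.

7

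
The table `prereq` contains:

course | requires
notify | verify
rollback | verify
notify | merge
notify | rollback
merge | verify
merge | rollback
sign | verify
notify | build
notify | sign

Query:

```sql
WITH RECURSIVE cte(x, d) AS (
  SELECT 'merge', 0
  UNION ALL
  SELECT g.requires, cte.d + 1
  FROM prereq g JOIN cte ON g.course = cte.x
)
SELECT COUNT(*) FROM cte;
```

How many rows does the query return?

4

Base: (merge, d=0).
Iteration 1: edges from {merge} -> (rollback, d=1), (verify, d=1).
Iteration 2: edges from {rollback,verify} -> (verify, d=2).
Iteration 3: no outgoing edges from {verify}; recursion stops.
Total rows emitted: 4.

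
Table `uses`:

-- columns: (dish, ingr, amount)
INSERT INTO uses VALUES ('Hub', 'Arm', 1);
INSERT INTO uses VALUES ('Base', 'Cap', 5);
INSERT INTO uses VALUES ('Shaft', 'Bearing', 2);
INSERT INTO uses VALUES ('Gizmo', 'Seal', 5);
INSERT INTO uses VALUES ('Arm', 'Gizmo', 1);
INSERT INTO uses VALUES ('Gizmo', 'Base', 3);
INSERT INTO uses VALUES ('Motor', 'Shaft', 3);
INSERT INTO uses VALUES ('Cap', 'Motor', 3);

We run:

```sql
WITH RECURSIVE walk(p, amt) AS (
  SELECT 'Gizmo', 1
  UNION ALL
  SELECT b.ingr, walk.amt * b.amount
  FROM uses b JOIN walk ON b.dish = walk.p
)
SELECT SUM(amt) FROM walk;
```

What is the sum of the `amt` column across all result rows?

474

Base: (Gizmo, amt=1).
Iteration 1: components of {Gizmo} -> Base = 1*3 = 3, Seal = 1*5 = 5.
Iteration 2: components of {Base,Seal} -> Cap = 3*5 = 15.
Iteration 3: components of {Cap} -> Motor = 15*3 = 45.
Iteration 4: components of {Motor} -> Shaft = 45*3 = 135.
Iteration 5: components of {Shaft} -> Bearing = 135*2 = 270.
Iteration 6: no further components; recursion stops.
SUM(amt) = 1 + 3 + 5 + 15 + 45 + 135 + 270 = 474.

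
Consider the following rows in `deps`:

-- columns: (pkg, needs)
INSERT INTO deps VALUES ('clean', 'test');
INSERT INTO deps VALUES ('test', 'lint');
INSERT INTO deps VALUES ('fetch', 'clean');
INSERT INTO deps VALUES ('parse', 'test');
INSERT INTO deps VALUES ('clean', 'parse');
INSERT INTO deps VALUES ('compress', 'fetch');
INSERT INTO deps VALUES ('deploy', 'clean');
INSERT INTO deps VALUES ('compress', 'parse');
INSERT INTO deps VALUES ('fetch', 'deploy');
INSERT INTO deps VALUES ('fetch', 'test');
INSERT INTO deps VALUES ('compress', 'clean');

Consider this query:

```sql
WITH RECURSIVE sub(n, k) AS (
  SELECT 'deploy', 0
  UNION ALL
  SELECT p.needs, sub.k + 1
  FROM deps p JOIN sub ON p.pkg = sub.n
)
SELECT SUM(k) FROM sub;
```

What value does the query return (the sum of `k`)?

15

Base: (deploy, k=0).
Iteration 1: edges from {deploy} -> (clean, k=1).
Iteration 2: edges from {clean} -> (parse, k=2), (test, k=2).
Iteration 3: edges from {parse,test} -> (lint, k=3), (test, k=3).
Iteration 4: edges from {lint,test} -> (lint, k=4).
Iteration 5: no outgoing edges from {lint}; recursion stops.
SUM(k) = 0 + 1 + 2 + 2 + 3 + 3 + 4 = 15.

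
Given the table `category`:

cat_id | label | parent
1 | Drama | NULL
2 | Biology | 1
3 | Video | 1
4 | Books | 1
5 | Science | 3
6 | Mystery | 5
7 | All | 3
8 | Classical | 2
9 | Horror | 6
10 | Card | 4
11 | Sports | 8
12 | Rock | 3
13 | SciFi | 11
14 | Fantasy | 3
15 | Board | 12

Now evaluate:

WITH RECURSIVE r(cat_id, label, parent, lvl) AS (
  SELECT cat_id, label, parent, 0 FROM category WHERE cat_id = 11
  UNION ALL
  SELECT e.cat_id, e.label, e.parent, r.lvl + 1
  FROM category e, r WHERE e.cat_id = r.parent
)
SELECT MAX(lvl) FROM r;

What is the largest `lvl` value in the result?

3

Base: cat_id=11 (Sports), parent=8, lvl 0.
Iteration 1: join on cat_id=8 -> Classical (id 8, parent=2, lvl 1).
Iteration 2: join on cat_id=2 -> Biology (id 2, parent=1, lvl 2).
Iteration 3: join on cat_id=1 -> Drama (id 1, parent=NULL, lvl 3).
Iteration 4: parent is NULL; no match; recursion stops.
lvl values: 0, 1, 2, 3; the maximum is 3.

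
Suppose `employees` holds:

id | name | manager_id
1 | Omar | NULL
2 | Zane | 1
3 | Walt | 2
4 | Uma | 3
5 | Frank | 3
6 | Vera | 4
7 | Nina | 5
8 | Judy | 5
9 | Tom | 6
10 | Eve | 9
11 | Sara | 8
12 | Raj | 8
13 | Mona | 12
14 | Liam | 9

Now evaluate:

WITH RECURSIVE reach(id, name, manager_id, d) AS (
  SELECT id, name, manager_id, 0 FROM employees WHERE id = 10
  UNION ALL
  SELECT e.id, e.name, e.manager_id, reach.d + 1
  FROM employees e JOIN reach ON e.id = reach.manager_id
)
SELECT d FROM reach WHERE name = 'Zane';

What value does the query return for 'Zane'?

Base: id=10 (Eve), manager_id=9, d 0.
Iteration 1: join on id=9 -> Tom (id 9, manager_id=6, d 1).
Iteration 2: join on id=6 -> Vera (id 6, manager_id=4, d 2).
Iteration 3: join on id=4 -> Uma (id 4, manager_id=3, d 3).
Iteration 4: join on id=3 -> Walt (id 3, manager_id=2, d 4).
Iteration 5: join on id=2 -> Zane (id 2, manager_id=1, d 5).
Iteration 6: join on id=1 -> Omar (id 1, manager_id=NULL, d 6).
Iteration 7: manager_id is NULL; no match; recursion stops.

5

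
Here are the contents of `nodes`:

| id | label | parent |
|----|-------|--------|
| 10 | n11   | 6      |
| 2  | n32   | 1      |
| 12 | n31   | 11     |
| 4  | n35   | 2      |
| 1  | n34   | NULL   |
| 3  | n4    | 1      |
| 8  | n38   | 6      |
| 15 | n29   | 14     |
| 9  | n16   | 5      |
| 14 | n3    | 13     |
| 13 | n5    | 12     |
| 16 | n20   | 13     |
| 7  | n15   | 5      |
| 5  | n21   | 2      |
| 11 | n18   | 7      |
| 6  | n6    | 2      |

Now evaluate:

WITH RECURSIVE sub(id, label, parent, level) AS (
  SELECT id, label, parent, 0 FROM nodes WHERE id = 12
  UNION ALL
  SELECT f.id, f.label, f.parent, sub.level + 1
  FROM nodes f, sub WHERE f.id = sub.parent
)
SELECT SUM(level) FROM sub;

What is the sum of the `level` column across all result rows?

Base: id=12 (n31), parent=11, level 0.
Iteration 1: join on id=11 -> n18 (id 11, parent=7, level 1).
Iteration 2: join on id=7 -> n15 (id 7, parent=5, level 2).
Iteration 3: join on id=5 -> n21 (id 5, parent=2, level 3).
Iteration 4: join on id=2 -> n32 (id 2, parent=1, level 4).
Iteration 5: join on id=1 -> n34 (id 1, parent=NULL, level 5).
Iteration 6: parent is NULL; no match; recursion stops.
SUM(level) = 0 + 1 + 2 + 3 + 4 + 5 = 15.

15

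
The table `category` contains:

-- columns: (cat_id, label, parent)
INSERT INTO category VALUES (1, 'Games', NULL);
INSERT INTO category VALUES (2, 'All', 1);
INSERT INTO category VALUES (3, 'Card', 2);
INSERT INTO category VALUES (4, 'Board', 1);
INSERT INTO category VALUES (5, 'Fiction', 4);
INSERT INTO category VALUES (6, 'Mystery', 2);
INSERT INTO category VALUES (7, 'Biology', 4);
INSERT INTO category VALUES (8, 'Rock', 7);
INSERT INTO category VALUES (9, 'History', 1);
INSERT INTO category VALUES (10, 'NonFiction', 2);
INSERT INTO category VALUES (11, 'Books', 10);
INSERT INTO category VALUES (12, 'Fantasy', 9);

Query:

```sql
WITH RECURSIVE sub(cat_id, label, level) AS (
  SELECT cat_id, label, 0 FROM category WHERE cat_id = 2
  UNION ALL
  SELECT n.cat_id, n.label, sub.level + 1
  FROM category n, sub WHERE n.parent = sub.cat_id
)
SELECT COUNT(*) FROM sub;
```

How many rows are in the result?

Base: cat_id=2 (All) at level 0.
Iteration 1: rows with parent in {2} -> Card (id 3, level 1), Mystery (id 6, level 1), NonFiction (id 10, level 1).
Iteration 2: rows with parent in {3,6,10} -> Books (id 11, level 2).
Iteration 3: no rows with parent in {11}; recursion stops.
Total rows emitted: 5.

5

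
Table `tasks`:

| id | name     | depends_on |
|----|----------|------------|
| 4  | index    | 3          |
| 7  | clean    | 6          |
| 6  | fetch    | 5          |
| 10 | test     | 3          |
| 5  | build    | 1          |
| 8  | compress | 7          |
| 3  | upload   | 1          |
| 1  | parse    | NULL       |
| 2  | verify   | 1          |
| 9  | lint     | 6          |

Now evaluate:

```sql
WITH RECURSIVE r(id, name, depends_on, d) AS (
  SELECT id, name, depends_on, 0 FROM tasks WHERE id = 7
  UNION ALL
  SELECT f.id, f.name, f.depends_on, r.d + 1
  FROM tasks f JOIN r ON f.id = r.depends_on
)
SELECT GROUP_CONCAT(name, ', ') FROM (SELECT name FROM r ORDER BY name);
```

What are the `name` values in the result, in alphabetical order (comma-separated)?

Base: id=7 (clean), depends_on=6, d 0.
Iteration 1: join on id=6 -> fetch (id 6, depends_on=5, d 1).
Iteration 2: join on id=5 -> build (id 5, depends_on=1, d 2).
Iteration 3: join on id=1 -> parse (id 1, depends_on=NULL, d 3).
Iteration 4: depends_on is NULL; no match; recursion stops.

build, clean, fetch, parse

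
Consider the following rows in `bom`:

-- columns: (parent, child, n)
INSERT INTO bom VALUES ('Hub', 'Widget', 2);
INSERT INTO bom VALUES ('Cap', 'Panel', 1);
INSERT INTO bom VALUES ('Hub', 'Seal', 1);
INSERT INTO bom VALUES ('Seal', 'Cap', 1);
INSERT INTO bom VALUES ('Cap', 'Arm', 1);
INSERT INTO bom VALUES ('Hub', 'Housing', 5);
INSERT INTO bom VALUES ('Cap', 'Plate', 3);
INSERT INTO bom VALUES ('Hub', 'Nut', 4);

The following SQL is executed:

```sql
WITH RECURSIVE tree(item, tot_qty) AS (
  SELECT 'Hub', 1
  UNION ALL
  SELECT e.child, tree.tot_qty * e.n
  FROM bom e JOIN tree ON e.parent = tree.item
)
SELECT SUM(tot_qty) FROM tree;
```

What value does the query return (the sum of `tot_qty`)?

19

Base: (Hub, tot_qty=1).
Iteration 1: components of {Hub} -> Housing = 1*5 = 5, Nut = 1*4 = 4, Seal = 1*1 = 1, Widget = 1*2 = 2.
Iteration 2: components of {Housing,Nut,Seal,Widget} -> Cap = 1*1 = 1.
Iteration 3: components of {Cap} -> Arm = 1*1 = 1, Panel = 1*1 = 1, Plate = 1*3 = 3.
Iteration 4: no further components; recursion stops.
SUM(tot_qty) = 1 + 1 + 5 + 2 + 4 + 1 + 1 + 1 + 3 = 19.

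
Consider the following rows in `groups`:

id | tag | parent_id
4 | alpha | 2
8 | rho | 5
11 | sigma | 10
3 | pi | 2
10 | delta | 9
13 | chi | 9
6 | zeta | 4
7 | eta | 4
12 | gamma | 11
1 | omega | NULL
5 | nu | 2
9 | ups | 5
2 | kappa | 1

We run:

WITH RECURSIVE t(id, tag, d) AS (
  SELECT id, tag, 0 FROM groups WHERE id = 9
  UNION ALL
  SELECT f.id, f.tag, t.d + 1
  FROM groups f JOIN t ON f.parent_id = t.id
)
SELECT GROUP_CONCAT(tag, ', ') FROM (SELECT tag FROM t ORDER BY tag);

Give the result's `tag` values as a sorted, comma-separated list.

Base: id=9 (ups) at d 0.
Iteration 1: rows with parent_id in {9} -> delta (id 10, d 1), chi (id 13, d 1).
Iteration 2: rows with parent_id in {10,13} -> sigma (id 11, d 2).
Iteration 3: rows with parent_id in {11} -> gamma (id 12, d 3).
Iteration 4: no rows with parent_id in {12}; recursion stops.

chi, delta, gamma, sigma, ups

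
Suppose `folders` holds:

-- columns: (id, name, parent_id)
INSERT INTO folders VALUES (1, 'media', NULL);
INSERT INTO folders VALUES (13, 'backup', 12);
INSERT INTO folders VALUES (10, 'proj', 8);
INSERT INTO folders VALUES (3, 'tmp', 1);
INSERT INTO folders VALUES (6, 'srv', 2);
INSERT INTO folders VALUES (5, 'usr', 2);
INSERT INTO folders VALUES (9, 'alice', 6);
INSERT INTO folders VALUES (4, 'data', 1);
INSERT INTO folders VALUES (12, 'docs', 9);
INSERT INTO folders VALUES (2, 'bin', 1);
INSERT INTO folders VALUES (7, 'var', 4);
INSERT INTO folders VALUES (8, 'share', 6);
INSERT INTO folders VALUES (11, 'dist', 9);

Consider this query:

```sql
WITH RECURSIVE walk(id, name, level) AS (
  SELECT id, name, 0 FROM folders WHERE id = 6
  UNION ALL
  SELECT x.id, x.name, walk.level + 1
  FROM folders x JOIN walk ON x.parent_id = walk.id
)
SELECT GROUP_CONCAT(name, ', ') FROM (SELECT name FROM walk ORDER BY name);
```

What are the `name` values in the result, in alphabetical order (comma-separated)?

Base: id=6 (srv) at level 0.
Iteration 1: rows with parent_id in {6} -> share (id 8, level 1), alice (id 9, level 1).
Iteration 2: rows with parent_id in {8,9} -> proj (id 10, level 2), dist (id 11, level 2), docs (id 12, level 2).
Iteration 3: rows with parent_id in {10,11,12} -> backup (id 13, level 3).
Iteration 4: no rows with parent_id in {13}; recursion stops.

alice, backup, dist, docs, proj, share, srv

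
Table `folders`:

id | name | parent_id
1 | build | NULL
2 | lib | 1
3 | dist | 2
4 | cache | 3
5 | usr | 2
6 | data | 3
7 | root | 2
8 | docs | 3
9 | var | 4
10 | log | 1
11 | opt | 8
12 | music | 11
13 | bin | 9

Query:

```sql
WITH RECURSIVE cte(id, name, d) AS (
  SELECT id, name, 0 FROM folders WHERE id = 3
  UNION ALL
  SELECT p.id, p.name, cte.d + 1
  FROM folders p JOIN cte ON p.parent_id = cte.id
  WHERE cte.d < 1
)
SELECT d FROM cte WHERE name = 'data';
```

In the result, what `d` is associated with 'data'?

1

Base: id=3 (dist) at d 0.
Iteration 1: rows with parent_id in {3} -> cache (id 4, d 1), data (id 6, d 1), docs (id 8, d 1).
Iteration 2: d < 1 fails for all current rows; recursion stops.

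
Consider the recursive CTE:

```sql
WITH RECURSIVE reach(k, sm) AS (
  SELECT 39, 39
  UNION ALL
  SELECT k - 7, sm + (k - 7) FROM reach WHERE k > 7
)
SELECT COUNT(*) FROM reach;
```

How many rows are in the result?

Base: k=39, sm=39.
Iteration 1: 39 > 7 holds -> k = 39 - 7 = 32, sm = 39 + 32 = 71.
Iteration 2: 32 > 7 holds -> k = 32 - 7 = 25, sm = 71 + 25 = 96.
Iteration 3: 25 > 7 holds -> k = 25 - 7 = 18, sm = 96 + 18 = 114.
Iteration 4: 18 > 7 holds -> k = 18 - 7 = 11, sm = 114 + 11 = 125.
Iteration 5: 11 > 7 holds -> k = 11 - 7 = 4, sm = 125 + 4 = 129.
Iteration 6: 4 > 7 fails; recursion stops.
Total rows emitted: 6.

6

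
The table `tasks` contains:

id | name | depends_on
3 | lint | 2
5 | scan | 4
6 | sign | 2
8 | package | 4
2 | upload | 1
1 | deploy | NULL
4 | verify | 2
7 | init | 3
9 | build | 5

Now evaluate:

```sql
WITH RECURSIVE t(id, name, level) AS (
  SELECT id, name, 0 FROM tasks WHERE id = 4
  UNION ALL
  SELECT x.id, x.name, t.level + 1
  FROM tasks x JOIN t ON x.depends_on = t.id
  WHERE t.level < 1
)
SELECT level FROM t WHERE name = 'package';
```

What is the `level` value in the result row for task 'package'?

Base: id=4 (verify) at level 0.
Iteration 1: rows with depends_on in {4} -> scan (id 5, level 1), package (id 8, level 1).
Iteration 2: level < 1 fails for all current rows; recursion stops.

1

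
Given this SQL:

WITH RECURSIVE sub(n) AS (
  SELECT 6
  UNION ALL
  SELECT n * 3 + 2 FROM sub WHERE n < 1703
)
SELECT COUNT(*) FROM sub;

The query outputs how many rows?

7

Base: n=6.
Iteration 1: 6 < 1703 holds -> n = 6 * 3 + 2 = 20.
Iteration 2: 20 < 1703 holds -> n = 20 * 3 + 2 = 62.
Iteration 3: 62 < 1703 holds -> n = 62 * 3 + 2 = 188.
Iteration 4: 188 < 1703 holds -> n = 188 * 3 + 2 = 566.
Iteration 5: 566 < 1703 holds -> n = 566 * 3 + 2 = 1700.
Iteration 6: 1700 < 1703 holds -> n = 1700 * 3 + 2 = 5102.
Iteration 7: 5102 < 1703 fails; recursion stops.
Total rows emitted: 7.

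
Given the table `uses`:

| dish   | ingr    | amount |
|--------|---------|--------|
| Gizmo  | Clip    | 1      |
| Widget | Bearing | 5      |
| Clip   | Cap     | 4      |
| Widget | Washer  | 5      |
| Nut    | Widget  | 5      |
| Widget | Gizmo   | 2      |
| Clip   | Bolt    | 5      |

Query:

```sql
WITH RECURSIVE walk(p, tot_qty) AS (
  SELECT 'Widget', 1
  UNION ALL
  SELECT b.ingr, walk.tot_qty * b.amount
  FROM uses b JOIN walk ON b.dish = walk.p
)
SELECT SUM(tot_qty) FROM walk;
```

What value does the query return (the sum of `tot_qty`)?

Base: (Widget, tot_qty=1).
Iteration 1: components of {Widget} -> Bearing = 1*5 = 5, Gizmo = 1*2 = 2, Washer = 1*5 = 5.
Iteration 2: components of {Bearing,Gizmo,Washer} -> Clip = 2*1 = 2.
Iteration 3: components of {Clip} -> Bolt = 2*5 = 10, Cap = 2*4 = 8.
Iteration 4: no further components; recursion stops.
SUM(tot_qty) = 1 + 5 + 2 + 5 + 2 + 10 + 8 = 33.

33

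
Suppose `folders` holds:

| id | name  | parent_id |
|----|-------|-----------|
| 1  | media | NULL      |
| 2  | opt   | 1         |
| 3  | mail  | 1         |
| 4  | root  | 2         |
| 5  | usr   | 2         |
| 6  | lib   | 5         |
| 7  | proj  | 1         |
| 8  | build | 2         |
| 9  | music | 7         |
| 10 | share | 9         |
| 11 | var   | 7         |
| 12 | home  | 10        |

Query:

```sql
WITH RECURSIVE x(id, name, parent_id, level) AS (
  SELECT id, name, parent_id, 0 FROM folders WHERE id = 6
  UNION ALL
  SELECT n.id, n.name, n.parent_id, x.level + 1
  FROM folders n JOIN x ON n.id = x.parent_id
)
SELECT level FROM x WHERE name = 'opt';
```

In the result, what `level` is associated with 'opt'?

2

Base: id=6 (lib), parent_id=5, level 0.
Iteration 1: join on id=5 -> usr (id 5, parent_id=2, level 1).
Iteration 2: join on id=2 -> opt (id 2, parent_id=1, level 2).
Iteration 3: join on id=1 -> media (id 1, parent_id=NULL, level 3).
Iteration 4: parent_id is NULL; no match; recursion stops.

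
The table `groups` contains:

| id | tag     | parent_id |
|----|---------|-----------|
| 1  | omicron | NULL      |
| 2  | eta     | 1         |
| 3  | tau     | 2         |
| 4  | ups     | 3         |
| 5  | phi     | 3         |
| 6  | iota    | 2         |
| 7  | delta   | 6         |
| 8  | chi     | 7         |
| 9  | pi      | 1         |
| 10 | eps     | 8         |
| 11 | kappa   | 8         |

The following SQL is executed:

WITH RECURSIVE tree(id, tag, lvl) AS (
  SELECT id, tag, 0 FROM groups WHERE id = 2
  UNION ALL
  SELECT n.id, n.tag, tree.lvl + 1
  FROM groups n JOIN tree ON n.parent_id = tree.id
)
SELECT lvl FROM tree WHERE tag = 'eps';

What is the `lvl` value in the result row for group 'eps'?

Base: id=2 (eta) at lvl 0.
Iteration 1: rows with parent_id in {2} -> tau (id 3, lvl 1), iota (id 6, lvl 1).
Iteration 2: rows with parent_id in {3,6} -> ups (id 4, lvl 2), phi (id 5, lvl 2), delta (id 7, lvl 2).
Iteration 3: rows with parent_id in {4,5,7} -> chi (id 8, lvl 3).
Iteration 4: rows with parent_id in {8} -> eps (id 10, lvl 4), kappa (id 11, lvl 4).
Iteration 5: no rows with parent_id in {10,11}; recursion stops.

4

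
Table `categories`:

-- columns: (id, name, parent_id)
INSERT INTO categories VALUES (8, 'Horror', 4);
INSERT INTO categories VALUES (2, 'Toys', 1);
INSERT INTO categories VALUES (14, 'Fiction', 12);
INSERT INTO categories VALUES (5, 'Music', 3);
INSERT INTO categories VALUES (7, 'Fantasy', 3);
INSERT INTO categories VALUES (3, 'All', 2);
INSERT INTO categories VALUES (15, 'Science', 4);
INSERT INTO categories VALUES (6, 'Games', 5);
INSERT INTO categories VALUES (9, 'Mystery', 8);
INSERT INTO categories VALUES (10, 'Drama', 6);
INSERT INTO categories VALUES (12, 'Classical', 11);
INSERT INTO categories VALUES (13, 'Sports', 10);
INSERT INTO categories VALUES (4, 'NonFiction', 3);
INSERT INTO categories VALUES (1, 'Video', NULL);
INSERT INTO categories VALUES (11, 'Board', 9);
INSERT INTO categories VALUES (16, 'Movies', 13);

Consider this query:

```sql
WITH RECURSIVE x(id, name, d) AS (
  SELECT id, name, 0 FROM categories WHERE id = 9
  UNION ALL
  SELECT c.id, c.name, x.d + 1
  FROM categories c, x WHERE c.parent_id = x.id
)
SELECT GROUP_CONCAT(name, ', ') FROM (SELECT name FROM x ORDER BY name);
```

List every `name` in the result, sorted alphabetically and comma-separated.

Base: id=9 (Mystery) at d 0.
Iteration 1: rows with parent_id in {9} -> Board (id 11, d 1).
Iteration 2: rows with parent_id in {11} -> Classical (id 12, d 2).
Iteration 3: rows with parent_id in {12} -> Fiction (id 14, d 3).
Iteration 4: no rows with parent_id in {14}; recursion stops.

Board, Classical, Fiction, Mystery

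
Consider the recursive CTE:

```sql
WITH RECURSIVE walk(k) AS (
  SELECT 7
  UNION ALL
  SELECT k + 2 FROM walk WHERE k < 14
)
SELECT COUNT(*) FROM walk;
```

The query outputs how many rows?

Base: k=7.
Iteration 1: 7 < 14 holds -> k = 7 + 2 = 9.
Iteration 2: 9 < 14 holds -> k = 9 + 2 = 11.
Iteration 3: 11 < 14 holds -> k = 11 + 2 = 13.
Iteration 4: 13 < 14 holds -> k = 13 + 2 = 15.
Iteration 5: 15 < 14 fails; recursion stops.
Total rows emitted: 5.

5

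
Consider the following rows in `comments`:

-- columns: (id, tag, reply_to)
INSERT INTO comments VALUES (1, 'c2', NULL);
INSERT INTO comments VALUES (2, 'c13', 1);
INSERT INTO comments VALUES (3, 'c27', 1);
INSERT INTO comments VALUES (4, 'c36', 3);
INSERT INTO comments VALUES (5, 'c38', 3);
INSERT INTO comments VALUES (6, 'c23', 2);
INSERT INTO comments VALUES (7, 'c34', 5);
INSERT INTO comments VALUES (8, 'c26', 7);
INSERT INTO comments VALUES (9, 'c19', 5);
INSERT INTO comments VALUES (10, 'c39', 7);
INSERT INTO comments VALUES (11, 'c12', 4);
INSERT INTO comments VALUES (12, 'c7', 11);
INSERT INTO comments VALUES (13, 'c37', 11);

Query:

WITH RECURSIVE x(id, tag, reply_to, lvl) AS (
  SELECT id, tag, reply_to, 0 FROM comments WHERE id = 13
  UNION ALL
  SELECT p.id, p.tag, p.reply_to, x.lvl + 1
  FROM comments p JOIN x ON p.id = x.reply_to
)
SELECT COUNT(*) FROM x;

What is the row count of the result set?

Base: id=13 (c37), reply_to=11, lvl 0.
Iteration 1: join on id=11 -> c12 (id 11, reply_to=4, lvl 1).
Iteration 2: join on id=4 -> c36 (id 4, reply_to=3, lvl 2).
Iteration 3: join on id=3 -> c27 (id 3, reply_to=1, lvl 3).
Iteration 4: join on id=1 -> c2 (id 1, reply_to=NULL, lvl 4).
Iteration 5: reply_to is NULL; no match; recursion stops.
Total rows emitted: 5.

5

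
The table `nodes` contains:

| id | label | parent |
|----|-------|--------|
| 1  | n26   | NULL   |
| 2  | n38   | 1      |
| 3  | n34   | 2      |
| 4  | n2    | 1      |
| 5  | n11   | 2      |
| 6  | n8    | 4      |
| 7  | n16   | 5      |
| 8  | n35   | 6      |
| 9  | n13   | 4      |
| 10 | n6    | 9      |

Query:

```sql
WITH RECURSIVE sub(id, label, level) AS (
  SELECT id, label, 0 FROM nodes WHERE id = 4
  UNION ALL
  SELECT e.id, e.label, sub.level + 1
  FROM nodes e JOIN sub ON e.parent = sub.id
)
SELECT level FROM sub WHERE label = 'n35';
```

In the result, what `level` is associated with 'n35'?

Base: id=4 (n2) at level 0.
Iteration 1: rows with parent in {4} -> n8 (id 6, level 1), n13 (id 9, level 1).
Iteration 2: rows with parent in {6,9} -> n35 (id 8, level 2), n6 (id 10, level 2).
Iteration 3: no rows with parent in {8,10}; recursion stops.

2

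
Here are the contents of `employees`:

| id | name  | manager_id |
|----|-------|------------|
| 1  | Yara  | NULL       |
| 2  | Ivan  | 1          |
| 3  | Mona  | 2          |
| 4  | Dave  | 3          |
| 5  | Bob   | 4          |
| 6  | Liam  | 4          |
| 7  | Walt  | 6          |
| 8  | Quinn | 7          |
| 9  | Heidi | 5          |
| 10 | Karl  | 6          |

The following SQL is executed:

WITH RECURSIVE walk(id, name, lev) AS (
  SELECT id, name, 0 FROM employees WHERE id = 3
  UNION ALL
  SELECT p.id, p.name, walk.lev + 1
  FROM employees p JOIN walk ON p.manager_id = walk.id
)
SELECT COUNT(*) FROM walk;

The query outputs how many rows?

8

Base: id=3 (Mona) at lev 0.
Iteration 1: rows with manager_id in {3} -> Dave (id 4, lev 1).
Iteration 2: rows with manager_id in {4} -> Bob (id 5, lev 2), Liam (id 6, lev 2).
Iteration 3: rows with manager_id in {5,6} -> Walt (id 7, lev 3), Heidi (id 9, lev 3), Karl (id 10, lev 3).
Iteration 4: rows with manager_id in {7,9,10} -> Quinn (id 8, lev 4).
Iteration 5: no rows with manager_id in {8}; recursion stops.
Total rows emitted: 8.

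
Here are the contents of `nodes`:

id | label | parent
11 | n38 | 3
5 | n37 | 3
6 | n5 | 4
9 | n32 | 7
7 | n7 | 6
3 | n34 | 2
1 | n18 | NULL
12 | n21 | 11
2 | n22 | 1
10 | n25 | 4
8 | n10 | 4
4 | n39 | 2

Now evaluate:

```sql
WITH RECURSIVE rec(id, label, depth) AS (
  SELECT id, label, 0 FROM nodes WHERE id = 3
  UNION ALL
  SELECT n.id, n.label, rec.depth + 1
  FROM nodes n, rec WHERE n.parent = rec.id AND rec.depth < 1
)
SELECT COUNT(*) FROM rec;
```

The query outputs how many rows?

Base: id=3 (n34) at depth 0.
Iteration 1: rows with parent in {3} -> n37 (id 5, depth 1), n38 (id 11, depth 1).
Iteration 2: depth < 1 fails for all current rows; recursion stops.
Total rows emitted: 3.

3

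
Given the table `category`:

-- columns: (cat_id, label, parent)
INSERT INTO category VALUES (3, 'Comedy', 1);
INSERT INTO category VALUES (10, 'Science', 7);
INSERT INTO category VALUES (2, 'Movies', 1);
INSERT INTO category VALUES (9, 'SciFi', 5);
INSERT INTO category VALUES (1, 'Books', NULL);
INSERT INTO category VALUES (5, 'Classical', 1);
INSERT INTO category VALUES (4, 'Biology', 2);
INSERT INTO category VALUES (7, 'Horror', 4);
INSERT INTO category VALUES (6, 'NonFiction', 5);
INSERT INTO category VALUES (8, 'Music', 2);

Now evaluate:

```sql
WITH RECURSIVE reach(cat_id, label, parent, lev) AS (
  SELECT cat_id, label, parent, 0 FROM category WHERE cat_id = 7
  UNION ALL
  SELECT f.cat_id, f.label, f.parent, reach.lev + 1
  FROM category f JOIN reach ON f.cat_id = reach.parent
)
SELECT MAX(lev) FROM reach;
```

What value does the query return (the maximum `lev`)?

Base: cat_id=7 (Horror), parent=4, lev 0.
Iteration 1: join on cat_id=4 -> Biology (id 4, parent=2, lev 1).
Iteration 2: join on cat_id=2 -> Movies (id 2, parent=1, lev 2).
Iteration 3: join on cat_id=1 -> Books (id 1, parent=NULL, lev 3).
Iteration 4: parent is NULL; no match; recursion stops.
lev values: 0, 1, 2, 3; the maximum is 3.

3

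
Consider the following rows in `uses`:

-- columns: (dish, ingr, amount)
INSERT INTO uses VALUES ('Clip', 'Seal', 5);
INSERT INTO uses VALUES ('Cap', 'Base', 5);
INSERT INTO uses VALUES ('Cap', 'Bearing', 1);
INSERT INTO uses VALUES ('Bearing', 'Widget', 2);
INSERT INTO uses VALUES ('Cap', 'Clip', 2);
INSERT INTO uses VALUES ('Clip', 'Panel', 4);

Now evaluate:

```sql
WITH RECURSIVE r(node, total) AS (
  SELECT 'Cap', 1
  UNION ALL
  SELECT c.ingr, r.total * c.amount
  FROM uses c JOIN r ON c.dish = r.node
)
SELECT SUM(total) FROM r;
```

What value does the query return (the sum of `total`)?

Base: (Cap, total=1).
Iteration 1: components of {Cap} -> Base = 1*5 = 5, Bearing = 1*1 = 1, Clip = 1*2 = 2.
Iteration 2: components of {Base,Bearing,Clip} -> Panel = 2*4 = 8, Seal = 2*5 = 10, Widget = 1*2 = 2.
Iteration 3: no further components; recursion stops.
SUM(total) = 1 + 1 + 5 + 2 + 2 + 10 + 8 = 29.

29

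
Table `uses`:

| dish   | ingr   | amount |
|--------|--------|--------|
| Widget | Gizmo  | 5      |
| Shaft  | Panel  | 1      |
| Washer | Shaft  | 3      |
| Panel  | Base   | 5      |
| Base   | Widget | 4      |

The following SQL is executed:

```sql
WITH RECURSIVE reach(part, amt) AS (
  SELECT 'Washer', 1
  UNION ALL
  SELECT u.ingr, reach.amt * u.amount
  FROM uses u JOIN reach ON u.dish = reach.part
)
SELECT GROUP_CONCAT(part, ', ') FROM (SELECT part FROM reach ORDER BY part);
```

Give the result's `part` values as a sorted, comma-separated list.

Base, Gizmo, Panel, Shaft, Washer, Widget

Base: (Washer, amt=1).
Iteration 1: components of {Washer} -> Shaft = 1*3 = 3.
Iteration 2: components of {Shaft} -> Panel = 3*1 = 3.
Iteration 3: components of {Panel} -> Base = 3*5 = 15.
Iteration 4: components of {Base} -> Widget = 15*4 = 60.
Iteration 5: components of {Widget} -> Gizmo = 60*5 = 300.
Iteration 6: no further components; recursion stops.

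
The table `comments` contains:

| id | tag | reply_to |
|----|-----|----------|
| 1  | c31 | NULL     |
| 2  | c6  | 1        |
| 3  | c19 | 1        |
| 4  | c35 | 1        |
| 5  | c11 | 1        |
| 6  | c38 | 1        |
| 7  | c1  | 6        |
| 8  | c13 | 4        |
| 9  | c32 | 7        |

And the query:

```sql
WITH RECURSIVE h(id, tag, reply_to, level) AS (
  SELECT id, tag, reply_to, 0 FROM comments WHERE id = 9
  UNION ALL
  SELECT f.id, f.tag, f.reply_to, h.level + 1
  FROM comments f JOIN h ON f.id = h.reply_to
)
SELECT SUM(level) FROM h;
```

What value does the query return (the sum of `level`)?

6

Base: id=9 (c32), reply_to=7, level 0.
Iteration 1: join on id=7 -> c1 (id 7, reply_to=6, level 1).
Iteration 2: join on id=6 -> c38 (id 6, reply_to=1, level 2).
Iteration 3: join on id=1 -> c31 (id 1, reply_to=NULL, level 3).
Iteration 4: reply_to is NULL; no match; recursion stops.
SUM(level) = 0 + 1 + 2 + 3 = 6.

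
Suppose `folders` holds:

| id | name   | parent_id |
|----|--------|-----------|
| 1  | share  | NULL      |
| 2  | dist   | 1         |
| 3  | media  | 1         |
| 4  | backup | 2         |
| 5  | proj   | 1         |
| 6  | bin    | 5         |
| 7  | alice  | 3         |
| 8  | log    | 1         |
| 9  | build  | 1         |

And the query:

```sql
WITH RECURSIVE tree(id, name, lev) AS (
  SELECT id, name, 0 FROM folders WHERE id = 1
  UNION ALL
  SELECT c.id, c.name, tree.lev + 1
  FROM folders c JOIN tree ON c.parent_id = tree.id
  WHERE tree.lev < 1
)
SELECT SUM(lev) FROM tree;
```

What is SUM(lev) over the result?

5

Base: id=1 (share) at lev 0.
Iteration 1: rows with parent_id in {1} -> dist (id 2, lev 1), media (id 3, lev 1), proj (id 5, lev 1), log (id 8, lev 1), build (id 9, lev 1).
Iteration 2: lev < 1 fails for all current rows; recursion stops.
SUM(lev) = 0 + 1 + 1 + 1 + 1 + 1 = 5.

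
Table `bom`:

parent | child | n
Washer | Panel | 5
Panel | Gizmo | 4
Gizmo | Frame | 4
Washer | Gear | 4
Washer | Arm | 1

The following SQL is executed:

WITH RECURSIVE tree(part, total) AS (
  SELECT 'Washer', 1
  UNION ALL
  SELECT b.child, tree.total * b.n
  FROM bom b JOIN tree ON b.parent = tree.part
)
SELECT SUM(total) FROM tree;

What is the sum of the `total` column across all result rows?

Base: (Washer, total=1).
Iteration 1: components of {Washer} -> Arm = 1*1 = 1, Gear = 1*4 = 4, Panel = 1*5 = 5.
Iteration 2: components of {Arm,Gear,Panel} -> Gizmo = 5*4 = 20.
Iteration 3: components of {Gizmo} -> Frame = 20*4 = 80.
Iteration 4: no further components; recursion stops.
SUM(total) = 1 + 5 + 4 + 1 + 20 + 80 = 111.

111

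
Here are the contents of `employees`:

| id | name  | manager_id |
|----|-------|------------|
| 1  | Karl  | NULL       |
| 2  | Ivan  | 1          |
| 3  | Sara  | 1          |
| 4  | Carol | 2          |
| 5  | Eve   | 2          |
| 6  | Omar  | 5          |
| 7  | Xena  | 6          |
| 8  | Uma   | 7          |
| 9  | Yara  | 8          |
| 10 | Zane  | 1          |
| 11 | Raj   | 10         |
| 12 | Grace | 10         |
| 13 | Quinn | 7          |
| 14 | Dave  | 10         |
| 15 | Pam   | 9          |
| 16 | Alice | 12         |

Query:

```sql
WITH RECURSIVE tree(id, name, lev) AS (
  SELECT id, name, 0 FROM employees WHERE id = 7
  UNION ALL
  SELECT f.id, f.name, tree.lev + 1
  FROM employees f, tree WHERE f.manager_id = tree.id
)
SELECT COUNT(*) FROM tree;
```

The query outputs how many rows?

5

Base: id=7 (Xena) at lev 0.
Iteration 1: rows with manager_id in {7} -> Uma (id 8, lev 1), Quinn (id 13, lev 1).
Iteration 2: rows with manager_id in {8,13} -> Yara (id 9, lev 2).
Iteration 3: rows with manager_id in {9} -> Pam (id 15, lev 3).
Iteration 4: no rows with manager_id in {15}; recursion stops.
Total rows emitted: 5.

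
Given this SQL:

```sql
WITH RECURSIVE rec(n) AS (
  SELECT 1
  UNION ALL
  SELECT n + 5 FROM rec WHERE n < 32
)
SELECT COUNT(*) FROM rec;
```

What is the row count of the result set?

8

Base: n=1.
Iteration 1: 1 < 32 holds -> n = 1 + 5 = 6.
Iteration 2: 6 < 32 holds -> n = 6 + 5 = 11.
Iteration 3: 11 < 32 holds -> n = 11 + 5 = 16.
Iteration 4: 16 < 32 holds -> n = 16 + 5 = 21.
Iteration 5: 21 < 32 holds -> n = 21 + 5 = 26.
Iteration 6: 26 < 32 holds -> n = 26 + 5 = 31.
Iteration 7: 31 < 32 holds -> n = 31 + 5 = 36.
Iteration 8: 36 < 32 fails; recursion stops.
Total rows emitted: 8.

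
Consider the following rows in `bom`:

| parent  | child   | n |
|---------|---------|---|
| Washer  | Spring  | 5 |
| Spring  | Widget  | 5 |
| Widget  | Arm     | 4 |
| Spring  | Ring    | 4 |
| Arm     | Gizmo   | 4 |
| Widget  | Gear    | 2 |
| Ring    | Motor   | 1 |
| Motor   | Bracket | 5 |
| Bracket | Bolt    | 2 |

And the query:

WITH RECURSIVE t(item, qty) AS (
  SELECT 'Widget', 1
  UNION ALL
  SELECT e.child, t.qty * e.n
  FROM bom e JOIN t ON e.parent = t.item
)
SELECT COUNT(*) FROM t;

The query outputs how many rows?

Base: (Widget, qty=1).
Iteration 1: components of {Widget} -> Arm = 1*4 = 4, Gear = 1*2 = 2.
Iteration 2: components of {Arm,Gear} -> Gizmo = 4*4 = 16.
Iteration 3: no further components; recursion stops.
Total rows emitted: 4.

4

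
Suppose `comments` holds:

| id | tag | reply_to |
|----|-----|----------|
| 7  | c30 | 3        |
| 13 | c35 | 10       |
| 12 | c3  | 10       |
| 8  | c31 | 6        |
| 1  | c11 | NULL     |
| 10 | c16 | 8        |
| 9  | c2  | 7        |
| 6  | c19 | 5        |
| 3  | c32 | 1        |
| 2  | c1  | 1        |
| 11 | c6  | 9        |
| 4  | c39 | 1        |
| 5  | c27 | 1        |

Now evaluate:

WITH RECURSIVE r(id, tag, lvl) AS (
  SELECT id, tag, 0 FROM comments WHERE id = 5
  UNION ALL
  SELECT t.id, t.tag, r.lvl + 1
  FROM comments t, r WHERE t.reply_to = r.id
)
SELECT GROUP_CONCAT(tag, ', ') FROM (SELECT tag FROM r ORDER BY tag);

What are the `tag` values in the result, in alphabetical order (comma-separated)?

Base: id=5 (c27) at lvl 0.
Iteration 1: rows with reply_to in {5} -> c19 (id 6, lvl 1).
Iteration 2: rows with reply_to in {6} -> c31 (id 8, lvl 2).
Iteration 3: rows with reply_to in {8} -> c16 (id 10, lvl 3).
Iteration 4: rows with reply_to in {10} -> c3 (id 12, lvl 4), c35 (id 13, lvl 4).
Iteration 5: no rows with reply_to in {12,13}; recursion stops.

c16, c19, c27, c3, c31, c35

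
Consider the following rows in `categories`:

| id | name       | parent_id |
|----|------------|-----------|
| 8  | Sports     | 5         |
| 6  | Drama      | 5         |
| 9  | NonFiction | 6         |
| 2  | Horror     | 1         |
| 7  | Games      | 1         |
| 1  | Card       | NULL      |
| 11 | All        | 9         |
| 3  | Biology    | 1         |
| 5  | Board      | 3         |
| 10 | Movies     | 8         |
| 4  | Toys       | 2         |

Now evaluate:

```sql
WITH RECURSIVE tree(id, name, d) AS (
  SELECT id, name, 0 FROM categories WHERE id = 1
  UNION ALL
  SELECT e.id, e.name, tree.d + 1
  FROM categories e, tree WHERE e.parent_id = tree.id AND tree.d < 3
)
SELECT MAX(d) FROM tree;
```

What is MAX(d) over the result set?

3

Base: id=1 (Card) at d 0.
Iteration 1: rows with parent_id in {1} -> Horror (id 2, d 1), Biology (id 3, d 1), Games (id 7, d 1).
Iteration 2: rows with parent_id in {2,3,7} -> Toys (id 4, d 2), Board (id 5, d 2).
Iteration 3: rows with parent_id in {4,5} -> Drama (id 6, d 3), Sports (id 8, d 3).
Iteration 4: d < 3 fails for all current rows; recursion stops.
d values: 0, 1, 1, 1, 2, 2, 3, 3; the maximum is 3.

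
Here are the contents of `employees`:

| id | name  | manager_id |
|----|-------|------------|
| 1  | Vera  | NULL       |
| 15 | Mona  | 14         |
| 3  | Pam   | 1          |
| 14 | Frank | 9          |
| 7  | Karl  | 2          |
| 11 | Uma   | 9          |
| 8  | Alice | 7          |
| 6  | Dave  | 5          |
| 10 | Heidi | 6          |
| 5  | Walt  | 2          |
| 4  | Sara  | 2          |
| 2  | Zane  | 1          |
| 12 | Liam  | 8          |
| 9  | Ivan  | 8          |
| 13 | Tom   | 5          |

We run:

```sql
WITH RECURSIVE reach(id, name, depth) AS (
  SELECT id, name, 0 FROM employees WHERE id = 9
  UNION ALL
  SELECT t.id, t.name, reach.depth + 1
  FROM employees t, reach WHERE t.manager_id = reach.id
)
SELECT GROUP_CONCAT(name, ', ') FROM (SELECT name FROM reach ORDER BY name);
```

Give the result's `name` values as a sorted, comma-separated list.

Frank, Ivan, Mona, Uma

Base: id=9 (Ivan) at depth 0.
Iteration 1: rows with manager_id in {9} -> Uma (id 11, depth 1), Frank (id 14, depth 1).
Iteration 2: rows with manager_id in {11,14} -> Mona (id 15, depth 2).
Iteration 3: no rows with manager_id in {15}; recursion stops.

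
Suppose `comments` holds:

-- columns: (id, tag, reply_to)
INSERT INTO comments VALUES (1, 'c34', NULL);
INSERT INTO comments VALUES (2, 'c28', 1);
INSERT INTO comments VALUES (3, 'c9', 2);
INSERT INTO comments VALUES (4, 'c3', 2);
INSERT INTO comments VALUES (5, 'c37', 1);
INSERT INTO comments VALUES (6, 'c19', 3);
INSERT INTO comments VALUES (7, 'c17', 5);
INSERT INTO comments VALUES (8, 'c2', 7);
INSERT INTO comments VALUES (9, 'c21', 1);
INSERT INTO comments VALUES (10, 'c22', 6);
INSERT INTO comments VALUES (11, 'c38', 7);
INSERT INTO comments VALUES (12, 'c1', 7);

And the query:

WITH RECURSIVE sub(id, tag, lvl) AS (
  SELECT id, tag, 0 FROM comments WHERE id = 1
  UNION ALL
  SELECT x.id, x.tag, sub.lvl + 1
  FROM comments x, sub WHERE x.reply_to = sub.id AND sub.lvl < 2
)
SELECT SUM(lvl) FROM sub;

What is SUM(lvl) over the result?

Base: id=1 (c34) at lvl 0.
Iteration 1: rows with reply_to in {1} -> c28 (id 2, lvl 1), c37 (id 5, lvl 1), c21 (id 9, lvl 1).
Iteration 2: rows with reply_to in {2,5,9} -> c9 (id 3, lvl 2), c3 (id 4, lvl 2), c17 (id 7, lvl 2).
Iteration 3: lvl < 2 fails for all current rows; recursion stops.
SUM(lvl) = 0 + 1 + 1 + 1 + 2 + 2 + 2 = 9.

9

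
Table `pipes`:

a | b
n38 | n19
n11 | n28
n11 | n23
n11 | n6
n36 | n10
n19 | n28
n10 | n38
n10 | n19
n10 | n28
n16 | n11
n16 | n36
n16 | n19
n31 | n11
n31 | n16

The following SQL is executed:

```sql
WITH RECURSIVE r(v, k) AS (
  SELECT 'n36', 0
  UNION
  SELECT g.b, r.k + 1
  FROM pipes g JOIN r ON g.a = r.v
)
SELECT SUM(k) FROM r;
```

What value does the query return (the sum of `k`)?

Base: (n36, k=0).
Iteration 1: edges from {n36} -> (n10, k=1).
Iteration 2: edges from {n10} -> (n19, k=2), (n28, k=2), (n38, k=2).
Iteration 3: edges from {n19,n28,n38} -> (n19, k=3), (n28, k=3).
Iteration 4: edges from {n19,n28} -> (n28, k=4).
Iteration 5: no outgoing edges from {n28}; recursion stops.
SUM(k) = 0 + 1 + 2 + 2 + 2 + 3 + 3 + 4 = 17.

17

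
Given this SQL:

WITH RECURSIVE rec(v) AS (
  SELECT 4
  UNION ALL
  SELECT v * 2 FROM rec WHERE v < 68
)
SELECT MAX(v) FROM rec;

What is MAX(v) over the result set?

Base: v=4.
Iteration 1: 4 < 68 holds -> v = 4 * 2 = 8.
Iteration 2: 8 < 68 holds -> v = 8 * 2 = 16.
Iteration 3: 16 < 68 holds -> v = 16 * 2 = 32.
Iteration 4: 32 < 68 holds -> v = 32 * 2 = 64.
Iteration 5: 64 < 68 holds -> v = 64 * 2 = 128.
Iteration 6: 128 < 68 fails; recursion stops.
v values: 4, 8, 16, 32, 64, 128; the maximum is 128.

128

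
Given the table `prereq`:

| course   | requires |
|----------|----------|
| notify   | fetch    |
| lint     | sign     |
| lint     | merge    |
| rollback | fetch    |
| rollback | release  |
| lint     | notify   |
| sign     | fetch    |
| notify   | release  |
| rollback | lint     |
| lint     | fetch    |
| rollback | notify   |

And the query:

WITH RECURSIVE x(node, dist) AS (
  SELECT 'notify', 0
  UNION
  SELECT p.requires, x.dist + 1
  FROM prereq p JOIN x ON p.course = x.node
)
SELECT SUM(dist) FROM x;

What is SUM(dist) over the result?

2

Base: (notify, dist=0).
Iteration 1: edges from {notify} -> (fetch, dist=1), (release, dist=1).
Iteration 2: no outgoing edges from {fetch,release}; recursion stops.
SUM(dist) = 0 + 1 + 1 = 2.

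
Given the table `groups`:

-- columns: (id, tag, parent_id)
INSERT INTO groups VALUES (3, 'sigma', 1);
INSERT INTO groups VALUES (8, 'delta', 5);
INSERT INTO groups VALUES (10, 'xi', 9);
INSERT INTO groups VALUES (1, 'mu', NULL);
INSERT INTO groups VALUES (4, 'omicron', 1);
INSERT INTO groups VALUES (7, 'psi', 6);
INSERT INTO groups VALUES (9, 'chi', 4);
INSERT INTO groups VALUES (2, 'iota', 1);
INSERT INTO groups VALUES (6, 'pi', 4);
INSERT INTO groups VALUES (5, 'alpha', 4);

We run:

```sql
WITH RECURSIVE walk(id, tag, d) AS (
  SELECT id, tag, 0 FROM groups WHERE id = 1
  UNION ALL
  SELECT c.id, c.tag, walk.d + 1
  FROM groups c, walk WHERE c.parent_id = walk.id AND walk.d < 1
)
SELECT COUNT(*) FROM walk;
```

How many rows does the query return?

Base: id=1 (mu) at d 0.
Iteration 1: rows with parent_id in {1} -> iota (id 2, d 1), sigma (id 3, d 1), omicron (id 4, d 1).
Iteration 2: d < 1 fails for all current rows; recursion stops.
Total rows emitted: 4.

4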